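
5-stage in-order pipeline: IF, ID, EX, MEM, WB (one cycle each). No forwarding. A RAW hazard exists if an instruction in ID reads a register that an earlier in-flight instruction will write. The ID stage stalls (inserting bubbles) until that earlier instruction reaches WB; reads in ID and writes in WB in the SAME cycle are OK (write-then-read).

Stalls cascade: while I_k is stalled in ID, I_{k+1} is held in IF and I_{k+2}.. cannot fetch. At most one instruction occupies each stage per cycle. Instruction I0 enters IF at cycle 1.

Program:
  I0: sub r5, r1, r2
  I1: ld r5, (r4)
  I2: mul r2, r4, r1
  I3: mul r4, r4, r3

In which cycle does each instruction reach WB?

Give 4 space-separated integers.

Answer: 5 6 7 8

Derivation:
I0 sub r5 <- r1,r2: IF@1 ID@2 stall=0 (-) EX@3 MEM@4 WB@5
I1 ld r5 <- r4: IF@2 ID@3 stall=0 (-) EX@4 MEM@5 WB@6
I2 mul r2 <- r4,r1: IF@3 ID@4 stall=0 (-) EX@5 MEM@6 WB@7
I3 mul r4 <- r4,r3: IF@4 ID@5 stall=0 (-) EX@6 MEM@7 WB@8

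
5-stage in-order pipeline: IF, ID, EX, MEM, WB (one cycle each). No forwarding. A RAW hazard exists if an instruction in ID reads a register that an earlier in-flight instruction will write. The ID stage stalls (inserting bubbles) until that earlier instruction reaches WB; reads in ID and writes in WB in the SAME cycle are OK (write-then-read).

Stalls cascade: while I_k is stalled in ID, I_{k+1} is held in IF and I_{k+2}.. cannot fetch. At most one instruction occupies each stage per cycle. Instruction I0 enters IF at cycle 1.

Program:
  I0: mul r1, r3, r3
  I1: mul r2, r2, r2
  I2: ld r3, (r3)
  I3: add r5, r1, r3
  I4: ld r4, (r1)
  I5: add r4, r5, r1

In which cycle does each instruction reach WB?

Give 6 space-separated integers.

Answer: 5 6 7 10 11 13

Derivation:
I0 mul r1 <- r3,r3: IF@1 ID@2 stall=0 (-) EX@3 MEM@4 WB@5
I1 mul r2 <- r2,r2: IF@2 ID@3 stall=0 (-) EX@4 MEM@5 WB@6
I2 ld r3 <- r3: IF@3 ID@4 stall=0 (-) EX@5 MEM@6 WB@7
I3 add r5 <- r1,r3: IF@4 ID@5 stall=2 (RAW on I2.r3 (WB@7)) EX@8 MEM@9 WB@10
I4 ld r4 <- r1: IF@5 ID@8 stall=0 (-) EX@9 MEM@10 WB@11
I5 add r4 <- r5,r1: IF@8 ID@9 stall=1 (RAW on I3.r5 (WB@10)) EX@11 MEM@12 WB@13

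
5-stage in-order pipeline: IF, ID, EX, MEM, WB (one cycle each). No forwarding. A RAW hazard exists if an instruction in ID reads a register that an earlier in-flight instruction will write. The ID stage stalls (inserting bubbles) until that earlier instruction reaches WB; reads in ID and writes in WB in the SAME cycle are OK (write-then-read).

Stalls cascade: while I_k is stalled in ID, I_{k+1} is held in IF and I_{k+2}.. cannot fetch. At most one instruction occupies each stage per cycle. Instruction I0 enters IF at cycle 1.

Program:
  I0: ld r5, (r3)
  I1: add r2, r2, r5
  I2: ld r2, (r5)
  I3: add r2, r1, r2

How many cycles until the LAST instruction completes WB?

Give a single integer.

I0 ld r5 <- r3: IF@1 ID@2 stall=0 (-) EX@3 MEM@4 WB@5
I1 add r2 <- r2,r5: IF@2 ID@3 stall=2 (RAW on I0.r5 (WB@5)) EX@6 MEM@7 WB@8
I2 ld r2 <- r5: IF@3 ID@6 stall=0 (-) EX@7 MEM@8 WB@9
I3 add r2 <- r1,r2: IF@6 ID@7 stall=2 (RAW on I2.r2 (WB@9)) EX@10 MEM@11 WB@12

Answer: 12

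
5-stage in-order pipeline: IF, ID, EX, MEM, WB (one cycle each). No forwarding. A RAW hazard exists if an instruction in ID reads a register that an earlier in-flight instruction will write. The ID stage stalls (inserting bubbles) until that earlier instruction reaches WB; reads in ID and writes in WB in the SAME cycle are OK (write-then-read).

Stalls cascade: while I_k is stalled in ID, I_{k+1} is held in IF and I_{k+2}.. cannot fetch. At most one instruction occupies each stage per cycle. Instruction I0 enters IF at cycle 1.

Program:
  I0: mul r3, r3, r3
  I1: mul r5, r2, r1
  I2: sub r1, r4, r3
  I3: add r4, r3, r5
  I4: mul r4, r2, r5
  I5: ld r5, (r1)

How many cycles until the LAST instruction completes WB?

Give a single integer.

Answer: 11

Derivation:
I0 mul r3 <- r3,r3: IF@1 ID@2 stall=0 (-) EX@3 MEM@4 WB@5
I1 mul r5 <- r2,r1: IF@2 ID@3 stall=0 (-) EX@4 MEM@5 WB@6
I2 sub r1 <- r4,r3: IF@3 ID@4 stall=1 (RAW on I0.r3 (WB@5)) EX@6 MEM@7 WB@8
I3 add r4 <- r3,r5: IF@4 ID@6 stall=0 (-) EX@7 MEM@8 WB@9
I4 mul r4 <- r2,r5: IF@6 ID@7 stall=0 (-) EX@8 MEM@9 WB@10
I5 ld r5 <- r1: IF@7 ID@8 stall=0 (-) EX@9 MEM@10 WB@11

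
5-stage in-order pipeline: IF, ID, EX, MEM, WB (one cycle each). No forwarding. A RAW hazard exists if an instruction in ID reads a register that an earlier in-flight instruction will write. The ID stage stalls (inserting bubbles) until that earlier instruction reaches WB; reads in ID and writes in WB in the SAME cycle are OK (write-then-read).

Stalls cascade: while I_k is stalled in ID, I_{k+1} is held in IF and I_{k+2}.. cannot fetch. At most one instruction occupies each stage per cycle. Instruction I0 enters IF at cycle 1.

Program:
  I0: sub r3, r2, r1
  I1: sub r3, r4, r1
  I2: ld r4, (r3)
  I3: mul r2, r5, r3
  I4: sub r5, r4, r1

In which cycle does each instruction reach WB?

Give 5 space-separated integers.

I0 sub r3 <- r2,r1: IF@1 ID@2 stall=0 (-) EX@3 MEM@4 WB@5
I1 sub r3 <- r4,r1: IF@2 ID@3 stall=0 (-) EX@4 MEM@5 WB@6
I2 ld r4 <- r3: IF@3 ID@4 stall=2 (RAW on I1.r3 (WB@6)) EX@7 MEM@8 WB@9
I3 mul r2 <- r5,r3: IF@4 ID@7 stall=0 (-) EX@8 MEM@9 WB@10
I4 sub r5 <- r4,r1: IF@7 ID@8 stall=1 (RAW on I2.r4 (WB@9)) EX@10 MEM@11 WB@12

Answer: 5 6 9 10 12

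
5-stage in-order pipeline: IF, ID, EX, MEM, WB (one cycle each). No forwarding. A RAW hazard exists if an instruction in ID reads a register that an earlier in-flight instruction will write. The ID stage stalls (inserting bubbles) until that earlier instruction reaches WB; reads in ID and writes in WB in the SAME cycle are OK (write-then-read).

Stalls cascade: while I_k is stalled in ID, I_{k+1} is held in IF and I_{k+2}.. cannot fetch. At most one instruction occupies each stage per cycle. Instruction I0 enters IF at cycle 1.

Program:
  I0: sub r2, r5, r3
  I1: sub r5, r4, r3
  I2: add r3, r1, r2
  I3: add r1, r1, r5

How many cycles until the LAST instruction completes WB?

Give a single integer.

Answer: 9

Derivation:
I0 sub r2 <- r5,r3: IF@1 ID@2 stall=0 (-) EX@3 MEM@4 WB@5
I1 sub r5 <- r4,r3: IF@2 ID@3 stall=0 (-) EX@4 MEM@5 WB@6
I2 add r3 <- r1,r2: IF@3 ID@4 stall=1 (RAW on I0.r2 (WB@5)) EX@6 MEM@7 WB@8
I3 add r1 <- r1,r5: IF@4 ID@6 stall=0 (-) EX@7 MEM@8 WB@9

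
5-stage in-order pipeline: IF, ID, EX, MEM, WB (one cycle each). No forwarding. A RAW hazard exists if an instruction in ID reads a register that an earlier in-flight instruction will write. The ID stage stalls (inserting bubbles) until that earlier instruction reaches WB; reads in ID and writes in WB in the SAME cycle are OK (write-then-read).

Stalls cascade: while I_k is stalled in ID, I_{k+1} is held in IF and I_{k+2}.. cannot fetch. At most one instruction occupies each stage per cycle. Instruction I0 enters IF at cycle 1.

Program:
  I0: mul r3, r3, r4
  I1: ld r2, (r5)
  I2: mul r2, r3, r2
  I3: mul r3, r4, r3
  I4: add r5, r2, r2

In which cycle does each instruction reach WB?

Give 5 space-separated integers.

I0 mul r3 <- r3,r4: IF@1 ID@2 stall=0 (-) EX@3 MEM@4 WB@5
I1 ld r2 <- r5: IF@2 ID@3 stall=0 (-) EX@4 MEM@5 WB@6
I2 mul r2 <- r3,r2: IF@3 ID@4 stall=2 (RAW on I1.r2 (WB@6)) EX@7 MEM@8 WB@9
I3 mul r3 <- r4,r3: IF@4 ID@7 stall=0 (-) EX@8 MEM@9 WB@10
I4 add r5 <- r2,r2: IF@7 ID@8 stall=1 (RAW on I2.r2 (WB@9)) EX@10 MEM@11 WB@12

Answer: 5 6 9 10 12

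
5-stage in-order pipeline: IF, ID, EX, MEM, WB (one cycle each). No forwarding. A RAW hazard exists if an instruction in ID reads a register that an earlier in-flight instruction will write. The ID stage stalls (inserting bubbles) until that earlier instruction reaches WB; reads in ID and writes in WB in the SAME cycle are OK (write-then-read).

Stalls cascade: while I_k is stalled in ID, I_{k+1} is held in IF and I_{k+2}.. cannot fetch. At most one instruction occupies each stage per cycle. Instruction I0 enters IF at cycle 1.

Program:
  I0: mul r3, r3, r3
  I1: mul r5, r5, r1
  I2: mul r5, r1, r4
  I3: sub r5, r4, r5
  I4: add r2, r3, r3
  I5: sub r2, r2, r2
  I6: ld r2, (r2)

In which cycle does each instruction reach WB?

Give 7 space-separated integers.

I0 mul r3 <- r3,r3: IF@1 ID@2 stall=0 (-) EX@3 MEM@4 WB@5
I1 mul r5 <- r5,r1: IF@2 ID@3 stall=0 (-) EX@4 MEM@5 WB@6
I2 mul r5 <- r1,r4: IF@3 ID@4 stall=0 (-) EX@5 MEM@6 WB@7
I3 sub r5 <- r4,r5: IF@4 ID@5 stall=2 (RAW on I2.r5 (WB@7)) EX@8 MEM@9 WB@10
I4 add r2 <- r3,r3: IF@5 ID@8 stall=0 (-) EX@9 MEM@10 WB@11
I5 sub r2 <- r2,r2: IF@8 ID@9 stall=2 (RAW on I4.r2 (WB@11)) EX@12 MEM@13 WB@14
I6 ld r2 <- r2: IF@9 ID@12 stall=2 (RAW on I5.r2 (WB@14)) EX@15 MEM@16 WB@17

Answer: 5 6 7 10 11 14 17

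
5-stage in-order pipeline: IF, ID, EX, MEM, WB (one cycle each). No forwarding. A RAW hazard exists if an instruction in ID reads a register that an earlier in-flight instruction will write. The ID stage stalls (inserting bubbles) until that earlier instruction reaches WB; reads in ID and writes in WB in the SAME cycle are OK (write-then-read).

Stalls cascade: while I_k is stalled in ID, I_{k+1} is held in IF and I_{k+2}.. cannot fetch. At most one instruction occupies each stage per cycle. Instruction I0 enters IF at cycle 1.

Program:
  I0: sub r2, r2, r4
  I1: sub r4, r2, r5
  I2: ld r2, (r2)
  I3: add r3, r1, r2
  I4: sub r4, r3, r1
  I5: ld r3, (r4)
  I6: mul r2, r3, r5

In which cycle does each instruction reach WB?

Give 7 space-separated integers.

Answer: 5 8 9 12 15 18 21

Derivation:
I0 sub r2 <- r2,r4: IF@1 ID@2 stall=0 (-) EX@3 MEM@4 WB@5
I1 sub r4 <- r2,r5: IF@2 ID@3 stall=2 (RAW on I0.r2 (WB@5)) EX@6 MEM@7 WB@8
I2 ld r2 <- r2: IF@3 ID@6 stall=0 (-) EX@7 MEM@8 WB@9
I3 add r3 <- r1,r2: IF@6 ID@7 stall=2 (RAW on I2.r2 (WB@9)) EX@10 MEM@11 WB@12
I4 sub r4 <- r3,r1: IF@7 ID@10 stall=2 (RAW on I3.r3 (WB@12)) EX@13 MEM@14 WB@15
I5 ld r3 <- r4: IF@10 ID@13 stall=2 (RAW on I4.r4 (WB@15)) EX@16 MEM@17 WB@18
I6 mul r2 <- r3,r5: IF@13 ID@16 stall=2 (RAW on I5.r3 (WB@18)) EX@19 MEM@20 WB@21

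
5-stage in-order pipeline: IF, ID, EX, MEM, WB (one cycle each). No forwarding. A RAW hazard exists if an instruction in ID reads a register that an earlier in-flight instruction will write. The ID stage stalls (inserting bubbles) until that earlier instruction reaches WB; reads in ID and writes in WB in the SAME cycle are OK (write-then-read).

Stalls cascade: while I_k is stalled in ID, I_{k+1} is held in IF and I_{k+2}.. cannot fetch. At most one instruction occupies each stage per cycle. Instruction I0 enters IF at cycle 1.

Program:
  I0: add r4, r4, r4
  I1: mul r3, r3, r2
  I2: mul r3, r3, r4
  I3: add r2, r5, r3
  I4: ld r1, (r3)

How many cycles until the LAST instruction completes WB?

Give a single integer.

Answer: 13

Derivation:
I0 add r4 <- r4,r4: IF@1 ID@2 stall=0 (-) EX@3 MEM@4 WB@5
I1 mul r3 <- r3,r2: IF@2 ID@3 stall=0 (-) EX@4 MEM@5 WB@6
I2 mul r3 <- r3,r4: IF@3 ID@4 stall=2 (RAW on I1.r3 (WB@6)) EX@7 MEM@8 WB@9
I3 add r2 <- r5,r3: IF@4 ID@7 stall=2 (RAW on I2.r3 (WB@9)) EX@10 MEM@11 WB@12
I4 ld r1 <- r3: IF@7 ID@10 stall=0 (-) EX@11 MEM@12 WB@13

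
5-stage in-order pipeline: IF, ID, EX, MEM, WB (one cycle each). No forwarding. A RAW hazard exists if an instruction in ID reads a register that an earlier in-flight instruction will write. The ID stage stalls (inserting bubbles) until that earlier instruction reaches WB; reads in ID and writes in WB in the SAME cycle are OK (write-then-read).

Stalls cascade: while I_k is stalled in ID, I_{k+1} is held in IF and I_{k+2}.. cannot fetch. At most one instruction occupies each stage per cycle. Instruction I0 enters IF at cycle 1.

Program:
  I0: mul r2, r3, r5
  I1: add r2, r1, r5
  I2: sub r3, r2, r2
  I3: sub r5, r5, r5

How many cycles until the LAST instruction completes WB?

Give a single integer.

I0 mul r2 <- r3,r5: IF@1 ID@2 stall=0 (-) EX@3 MEM@4 WB@5
I1 add r2 <- r1,r5: IF@2 ID@3 stall=0 (-) EX@4 MEM@5 WB@6
I2 sub r3 <- r2,r2: IF@3 ID@4 stall=2 (RAW on I1.r2 (WB@6)) EX@7 MEM@8 WB@9
I3 sub r5 <- r5,r5: IF@4 ID@7 stall=0 (-) EX@8 MEM@9 WB@10

Answer: 10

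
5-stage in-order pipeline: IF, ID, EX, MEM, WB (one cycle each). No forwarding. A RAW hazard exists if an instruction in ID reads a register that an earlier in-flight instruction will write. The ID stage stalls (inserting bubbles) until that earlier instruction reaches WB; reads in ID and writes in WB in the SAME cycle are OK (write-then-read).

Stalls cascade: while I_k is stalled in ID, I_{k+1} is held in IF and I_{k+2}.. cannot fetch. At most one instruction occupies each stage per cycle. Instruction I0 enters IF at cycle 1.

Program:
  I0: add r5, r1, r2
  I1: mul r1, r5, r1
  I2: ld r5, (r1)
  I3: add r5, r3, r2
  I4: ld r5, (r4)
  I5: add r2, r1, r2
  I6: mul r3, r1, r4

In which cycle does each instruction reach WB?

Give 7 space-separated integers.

Answer: 5 8 11 12 13 14 15

Derivation:
I0 add r5 <- r1,r2: IF@1 ID@2 stall=0 (-) EX@3 MEM@4 WB@5
I1 mul r1 <- r5,r1: IF@2 ID@3 stall=2 (RAW on I0.r5 (WB@5)) EX@6 MEM@7 WB@8
I2 ld r5 <- r1: IF@3 ID@6 stall=2 (RAW on I1.r1 (WB@8)) EX@9 MEM@10 WB@11
I3 add r5 <- r3,r2: IF@6 ID@9 stall=0 (-) EX@10 MEM@11 WB@12
I4 ld r5 <- r4: IF@9 ID@10 stall=0 (-) EX@11 MEM@12 WB@13
I5 add r2 <- r1,r2: IF@10 ID@11 stall=0 (-) EX@12 MEM@13 WB@14
I6 mul r3 <- r1,r4: IF@11 ID@12 stall=0 (-) EX@13 MEM@14 WB@15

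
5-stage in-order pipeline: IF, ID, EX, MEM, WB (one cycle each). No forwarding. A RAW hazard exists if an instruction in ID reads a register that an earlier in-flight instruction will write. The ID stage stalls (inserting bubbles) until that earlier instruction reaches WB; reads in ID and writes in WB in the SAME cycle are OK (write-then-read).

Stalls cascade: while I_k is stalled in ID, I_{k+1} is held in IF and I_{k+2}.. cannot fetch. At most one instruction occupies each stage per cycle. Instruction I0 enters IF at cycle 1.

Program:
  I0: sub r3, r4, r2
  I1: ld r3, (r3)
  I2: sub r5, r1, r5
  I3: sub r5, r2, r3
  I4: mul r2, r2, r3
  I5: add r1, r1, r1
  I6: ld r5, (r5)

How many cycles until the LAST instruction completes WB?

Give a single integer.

Answer: 14

Derivation:
I0 sub r3 <- r4,r2: IF@1 ID@2 stall=0 (-) EX@3 MEM@4 WB@5
I1 ld r3 <- r3: IF@2 ID@3 stall=2 (RAW on I0.r3 (WB@5)) EX@6 MEM@7 WB@8
I2 sub r5 <- r1,r5: IF@3 ID@6 stall=0 (-) EX@7 MEM@8 WB@9
I3 sub r5 <- r2,r3: IF@6 ID@7 stall=1 (RAW on I1.r3 (WB@8)) EX@9 MEM@10 WB@11
I4 mul r2 <- r2,r3: IF@7 ID@9 stall=0 (-) EX@10 MEM@11 WB@12
I5 add r1 <- r1,r1: IF@9 ID@10 stall=0 (-) EX@11 MEM@12 WB@13
I6 ld r5 <- r5: IF@10 ID@11 stall=0 (-) EX@12 MEM@13 WB@14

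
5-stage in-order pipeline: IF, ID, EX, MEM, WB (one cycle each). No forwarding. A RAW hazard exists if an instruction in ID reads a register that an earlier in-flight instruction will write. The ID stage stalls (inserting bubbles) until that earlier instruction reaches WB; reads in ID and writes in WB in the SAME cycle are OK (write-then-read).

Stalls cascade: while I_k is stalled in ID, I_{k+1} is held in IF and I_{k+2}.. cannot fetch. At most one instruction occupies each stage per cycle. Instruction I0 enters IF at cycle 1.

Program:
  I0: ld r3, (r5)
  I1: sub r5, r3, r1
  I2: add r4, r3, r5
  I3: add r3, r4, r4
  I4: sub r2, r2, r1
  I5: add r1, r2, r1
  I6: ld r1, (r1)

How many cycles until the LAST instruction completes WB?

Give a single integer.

I0 ld r3 <- r5: IF@1 ID@2 stall=0 (-) EX@3 MEM@4 WB@5
I1 sub r5 <- r3,r1: IF@2 ID@3 stall=2 (RAW on I0.r3 (WB@5)) EX@6 MEM@7 WB@8
I2 add r4 <- r3,r5: IF@3 ID@6 stall=2 (RAW on I1.r5 (WB@8)) EX@9 MEM@10 WB@11
I3 add r3 <- r4,r4: IF@6 ID@9 stall=2 (RAW on I2.r4 (WB@11)) EX@12 MEM@13 WB@14
I4 sub r2 <- r2,r1: IF@9 ID@12 stall=0 (-) EX@13 MEM@14 WB@15
I5 add r1 <- r2,r1: IF@12 ID@13 stall=2 (RAW on I4.r2 (WB@15)) EX@16 MEM@17 WB@18
I6 ld r1 <- r1: IF@13 ID@16 stall=2 (RAW on I5.r1 (WB@18)) EX@19 MEM@20 WB@21

Answer: 21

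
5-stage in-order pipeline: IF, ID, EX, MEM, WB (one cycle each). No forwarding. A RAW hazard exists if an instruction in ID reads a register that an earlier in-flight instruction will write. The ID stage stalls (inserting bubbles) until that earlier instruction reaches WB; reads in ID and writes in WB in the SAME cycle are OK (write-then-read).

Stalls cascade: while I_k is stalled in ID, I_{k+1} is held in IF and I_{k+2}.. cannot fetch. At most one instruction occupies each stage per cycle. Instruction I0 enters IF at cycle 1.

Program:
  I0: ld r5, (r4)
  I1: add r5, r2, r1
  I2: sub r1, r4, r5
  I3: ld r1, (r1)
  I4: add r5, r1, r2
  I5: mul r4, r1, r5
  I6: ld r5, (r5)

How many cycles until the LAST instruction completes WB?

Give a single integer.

Answer: 19

Derivation:
I0 ld r5 <- r4: IF@1 ID@2 stall=0 (-) EX@3 MEM@4 WB@5
I1 add r5 <- r2,r1: IF@2 ID@3 stall=0 (-) EX@4 MEM@5 WB@6
I2 sub r1 <- r4,r5: IF@3 ID@4 stall=2 (RAW on I1.r5 (WB@6)) EX@7 MEM@8 WB@9
I3 ld r1 <- r1: IF@4 ID@7 stall=2 (RAW on I2.r1 (WB@9)) EX@10 MEM@11 WB@12
I4 add r5 <- r1,r2: IF@7 ID@10 stall=2 (RAW on I3.r1 (WB@12)) EX@13 MEM@14 WB@15
I5 mul r4 <- r1,r5: IF@10 ID@13 stall=2 (RAW on I4.r5 (WB@15)) EX@16 MEM@17 WB@18
I6 ld r5 <- r5: IF@13 ID@16 stall=0 (-) EX@17 MEM@18 WB@19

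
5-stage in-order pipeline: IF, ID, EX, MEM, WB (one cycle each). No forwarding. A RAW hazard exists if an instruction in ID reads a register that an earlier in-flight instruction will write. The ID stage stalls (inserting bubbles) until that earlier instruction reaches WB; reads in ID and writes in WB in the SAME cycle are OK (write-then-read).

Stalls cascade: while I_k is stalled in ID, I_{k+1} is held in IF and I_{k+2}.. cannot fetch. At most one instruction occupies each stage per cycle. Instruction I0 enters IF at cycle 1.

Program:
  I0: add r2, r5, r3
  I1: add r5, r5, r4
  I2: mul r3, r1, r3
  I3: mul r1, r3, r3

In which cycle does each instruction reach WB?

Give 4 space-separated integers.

I0 add r2 <- r5,r3: IF@1 ID@2 stall=0 (-) EX@3 MEM@4 WB@5
I1 add r5 <- r5,r4: IF@2 ID@3 stall=0 (-) EX@4 MEM@5 WB@6
I2 mul r3 <- r1,r3: IF@3 ID@4 stall=0 (-) EX@5 MEM@6 WB@7
I3 mul r1 <- r3,r3: IF@4 ID@5 stall=2 (RAW on I2.r3 (WB@7)) EX@8 MEM@9 WB@10

Answer: 5 6 7 10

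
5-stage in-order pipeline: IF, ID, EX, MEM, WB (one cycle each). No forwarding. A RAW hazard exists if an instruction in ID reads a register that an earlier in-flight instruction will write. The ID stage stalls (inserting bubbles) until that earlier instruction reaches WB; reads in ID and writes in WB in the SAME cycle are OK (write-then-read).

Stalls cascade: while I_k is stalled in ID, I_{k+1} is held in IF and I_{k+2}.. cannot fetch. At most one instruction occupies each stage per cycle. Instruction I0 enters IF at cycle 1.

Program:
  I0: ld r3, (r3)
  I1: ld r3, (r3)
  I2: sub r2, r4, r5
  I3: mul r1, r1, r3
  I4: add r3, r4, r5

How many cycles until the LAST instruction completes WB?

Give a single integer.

Answer: 12

Derivation:
I0 ld r3 <- r3: IF@1 ID@2 stall=0 (-) EX@3 MEM@4 WB@5
I1 ld r3 <- r3: IF@2 ID@3 stall=2 (RAW on I0.r3 (WB@5)) EX@6 MEM@7 WB@8
I2 sub r2 <- r4,r5: IF@3 ID@6 stall=0 (-) EX@7 MEM@8 WB@9
I3 mul r1 <- r1,r3: IF@6 ID@7 stall=1 (RAW on I1.r3 (WB@8)) EX@9 MEM@10 WB@11
I4 add r3 <- r4,r5: IF@7 ID@9 stall=0 (-) EX@10 MEM@11 WB@12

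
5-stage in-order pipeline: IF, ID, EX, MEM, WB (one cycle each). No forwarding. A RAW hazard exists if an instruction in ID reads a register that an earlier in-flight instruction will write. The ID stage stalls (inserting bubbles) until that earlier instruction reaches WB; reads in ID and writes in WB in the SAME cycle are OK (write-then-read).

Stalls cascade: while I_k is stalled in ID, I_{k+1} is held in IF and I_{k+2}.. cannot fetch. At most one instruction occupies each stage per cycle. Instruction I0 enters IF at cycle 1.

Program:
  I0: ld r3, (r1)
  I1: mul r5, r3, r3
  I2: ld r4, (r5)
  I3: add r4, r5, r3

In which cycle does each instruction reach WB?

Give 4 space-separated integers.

Answer: 5 8 11 12

Derivation:
I0 ld r3 <- r1: IF@1 ID@2 stall=0 (-) EX@3 MEM@4 WB@5
I1 mul r5 <- r3,r3: IF@2 ID@3 stall=2 (RAW on I0.r3 (WB@5)) EX@6 MEM@7 WB@8
I2 ld r4 <- r5: IF@3 ID@6 stall=2 (RAW on I1.r5 (WB@8)) EX@9 MEM@10 WB@11
I3 add r4 <- r5,r3: IF@6 ID@9 stall=0 (-) EX@10 MEM@11 WB@12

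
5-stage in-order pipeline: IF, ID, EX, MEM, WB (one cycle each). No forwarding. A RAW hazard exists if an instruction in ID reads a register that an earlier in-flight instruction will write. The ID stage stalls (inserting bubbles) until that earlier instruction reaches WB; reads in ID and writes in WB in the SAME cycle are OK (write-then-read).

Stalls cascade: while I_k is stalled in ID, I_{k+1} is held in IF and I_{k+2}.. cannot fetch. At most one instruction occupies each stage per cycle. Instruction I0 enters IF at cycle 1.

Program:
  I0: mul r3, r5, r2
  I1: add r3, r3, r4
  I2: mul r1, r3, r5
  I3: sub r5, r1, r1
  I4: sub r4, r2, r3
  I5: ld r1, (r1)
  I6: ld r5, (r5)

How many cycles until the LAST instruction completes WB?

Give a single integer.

Answer: 17

Derivation:
I0 mul r3 <- r5,r2: IF@1 ID@2 stall=0 (-) EX@3 MEM@4 WB@5
I1 add r3 <- r3,r4: IF@2 ID@3 stall=2 (RAW on I0.r3 (WB@5)) EX@6 MEM@7 WB@8
I2 mul r1 <- r3,r5: IF@3 ID@6 stall=2 (RAW on I1.r3 (WB@8)) EX@9 MEM@10 WB@11
I3 sub r5 <- r1,r1: IF@6 ID@9 stall=2 (RAW on I2.r1 (WB@11)) EX@12 MEM@13 WB@14
I4 sub r4 <- r2,r3: IF@9 ID@12 stall=0 (-) EX@13 MEM@14 WB@15
I5 ld r1 <- r1: IF@12 ID@13 stall=0 (-) EX@14 MEM@15 WB@16
I6 ld r5 <- r5: IF@13 ID@14 stall=0 (-) EX@15 MEM@16 WB@17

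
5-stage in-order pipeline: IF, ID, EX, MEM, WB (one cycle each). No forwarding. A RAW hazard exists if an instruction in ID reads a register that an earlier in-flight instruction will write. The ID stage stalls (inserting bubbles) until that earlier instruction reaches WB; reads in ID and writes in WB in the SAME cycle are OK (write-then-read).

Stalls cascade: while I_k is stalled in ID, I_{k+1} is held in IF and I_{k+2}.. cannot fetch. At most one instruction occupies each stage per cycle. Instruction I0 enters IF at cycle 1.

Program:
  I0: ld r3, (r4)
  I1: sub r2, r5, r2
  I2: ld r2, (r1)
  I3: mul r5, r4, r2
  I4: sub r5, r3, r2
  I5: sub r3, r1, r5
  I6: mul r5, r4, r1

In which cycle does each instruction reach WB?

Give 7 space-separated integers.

Answer: 5 6 7 10 11 14 15

Derivation:
I0 ld r3 <- r4: IF@1 ID@2 stall=0 (-) EX@3 MEM@4 WB@5
I1 sub r2 <- r5,r2: IF@2 ID@3 stall=0 (-) EX@4 MEM@5 WB@6
I2 ld r2 <- r1: IF@3 ID@4 stall=0 (-) EX@5 MEM@6 WB@7
I3 mul r5 <- r4,r2: IF@4 ID@5 stall=2 (RAW on I2.r2 (WB@7)) EX@8 MEM@9 WB@10
I4 sub r5 <- r3,r2: IF@5 ID@8 stall=0 (-) EX@9 MEM@10 WB@11
I5 sub r3 <- r1,r5: IF@8 ID@9 stall=2 (RAW on I4.r5 (WB@11)) EX@12 MEM@13 WB@14
I6 mul r5 <- r4,r1: IF@9 ID@12 stall=0 (-) EX@13 MEM@14 WB@15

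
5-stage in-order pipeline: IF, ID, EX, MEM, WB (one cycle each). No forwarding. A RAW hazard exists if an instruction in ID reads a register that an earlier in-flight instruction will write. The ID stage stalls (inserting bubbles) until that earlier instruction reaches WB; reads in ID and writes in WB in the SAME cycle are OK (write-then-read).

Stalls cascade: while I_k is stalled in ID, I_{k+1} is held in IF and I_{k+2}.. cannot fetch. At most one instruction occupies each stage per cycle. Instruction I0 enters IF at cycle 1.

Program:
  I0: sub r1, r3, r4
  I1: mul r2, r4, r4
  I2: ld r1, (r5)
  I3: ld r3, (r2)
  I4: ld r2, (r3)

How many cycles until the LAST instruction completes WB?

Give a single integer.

I0 sub r1 <- r3,r4: IF@1 ID@2 stall=0 (-) EX@3 MEM@4 WB@5
I1 mul r2 <- r4,r4: IF@2 ID@3 stall=0 (-) EX@4 MEM@5 WB@6
I2 ld r1 <- r5: IF@3 ID@4 stall=0 (-) EX@5 MEM@6 WB@7
I3 ld r3 <- r2: IF@4 ID@5 stall=1 (RAW on I1.r2 (WB@6)) EX@7 MEM@8 WB@9
I4 ld r2 <- r3: IF@5 ID@7 stall=2 (RAW on I3.r3 (WB@9)) EX@10 MEM@11 WB@12

Answer: 12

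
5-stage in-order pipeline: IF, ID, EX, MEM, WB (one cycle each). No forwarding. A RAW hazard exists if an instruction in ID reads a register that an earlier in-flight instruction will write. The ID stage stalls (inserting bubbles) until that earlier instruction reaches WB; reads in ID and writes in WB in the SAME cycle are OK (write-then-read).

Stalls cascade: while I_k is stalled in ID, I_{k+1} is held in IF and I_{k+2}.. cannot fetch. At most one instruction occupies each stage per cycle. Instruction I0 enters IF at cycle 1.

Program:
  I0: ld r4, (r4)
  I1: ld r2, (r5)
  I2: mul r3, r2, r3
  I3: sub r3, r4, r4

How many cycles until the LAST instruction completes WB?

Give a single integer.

I0 ld r4 <- r4: IF@1 ID@2 stall=0 (-) EX@3 MEM@4 WB@5
I1 ld r2 <- r5: IF@2 ID@3 stall=0 (-) EX@4 MEM@5 WB@6
I2 mul r3 <- r2,r3: IF@3 ID@4 stall=2 (RAW on I1.r2 (WB@6)) EX@7 MEM@8 WB@9
I3 sub r3 <- r4,r4: IF@4 ID@7 stall=0 (-) EX@8 MEM@9 WB@10

Answer: 10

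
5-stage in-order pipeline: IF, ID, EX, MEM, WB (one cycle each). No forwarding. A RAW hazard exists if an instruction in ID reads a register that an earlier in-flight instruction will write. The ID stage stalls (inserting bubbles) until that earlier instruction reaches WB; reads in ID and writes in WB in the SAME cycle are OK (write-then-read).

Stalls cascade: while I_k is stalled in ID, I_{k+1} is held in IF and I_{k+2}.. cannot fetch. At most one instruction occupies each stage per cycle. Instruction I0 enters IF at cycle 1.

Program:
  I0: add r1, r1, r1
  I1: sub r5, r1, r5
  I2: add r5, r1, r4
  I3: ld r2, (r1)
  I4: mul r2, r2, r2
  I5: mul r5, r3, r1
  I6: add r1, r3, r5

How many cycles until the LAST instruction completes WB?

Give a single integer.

Answer: 17

Derivation:
I0 add r1 <- r1,r1: IF@1 ID@2 stall=0 (-) EX@3 MEM@4 WB@5
I1 sub r5 <- r1,r5: IF@2 ID@3 stall=2 (RAW on I0.r1 (WB@5)) EX@6 MEM@7 WB@8
I2 add r5 <- r1,r4: IF@3 ID@6 stall=0 (-) EX@7 MEM@8 WB@9
I3 ld r2 <- r1: IF@6 ID@7 stall=0 (-) EX@8 MEM@9 WB@10
I4 mul r2 <- r2,r2: IF@7 ID@8 stall=2 (RAW on I3.r2 (WB@10)) EX@11 MEM@12 WB@13
I5 mul r5 <- r3,r1: IF@8 ID@11 stall=0 (-) EX@12 MEM@13 WB@14
I6 add r1 <- r3,r5: IF@11 ID@12 stall=2 (RAW on I5.r5 (WB@14)) EX@15 MEM@16 WB@17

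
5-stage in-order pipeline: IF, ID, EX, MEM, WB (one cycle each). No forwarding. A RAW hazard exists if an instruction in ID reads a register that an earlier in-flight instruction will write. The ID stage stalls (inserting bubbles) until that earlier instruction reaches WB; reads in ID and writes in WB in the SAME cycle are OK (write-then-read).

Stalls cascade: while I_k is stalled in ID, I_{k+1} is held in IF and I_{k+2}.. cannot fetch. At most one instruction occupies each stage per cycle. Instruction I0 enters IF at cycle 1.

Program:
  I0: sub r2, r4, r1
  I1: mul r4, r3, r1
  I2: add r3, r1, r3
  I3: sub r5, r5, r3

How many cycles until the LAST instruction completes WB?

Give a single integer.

I0 sub r2 <- r4,r1: IF@1 ID@2 stall=0 (-) EX@3 MEM@4 WB@5
I1 mul r4 <- r3,r1: IF@2 ID@3 stall=0 (-) EX@4 MEM@5 WB@6
I2 add r3 <- r1,r3: IF@3 ID@4 stall=0 (-) EX@5 MEM@6 WB@7
I3 sub r5 <- r5,r3: IF@4 ID@5 stall=2 (RAW on I2.r3 (WB@7)) EX@8 MEM@9 WB@10

Answer: 10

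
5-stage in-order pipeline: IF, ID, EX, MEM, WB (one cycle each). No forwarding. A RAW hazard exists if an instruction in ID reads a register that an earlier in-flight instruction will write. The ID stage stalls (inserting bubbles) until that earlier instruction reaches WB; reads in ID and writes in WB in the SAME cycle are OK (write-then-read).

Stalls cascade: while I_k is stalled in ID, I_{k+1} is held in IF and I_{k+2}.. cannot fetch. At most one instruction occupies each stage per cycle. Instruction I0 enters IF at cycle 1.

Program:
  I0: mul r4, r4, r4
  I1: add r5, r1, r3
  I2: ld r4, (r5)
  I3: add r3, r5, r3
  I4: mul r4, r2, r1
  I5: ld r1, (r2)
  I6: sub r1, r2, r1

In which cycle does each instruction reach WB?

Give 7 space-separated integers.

Answer: 5 6 9 10 11 12 15

Derivation:
I0 mul r4 <- r4,r4: IF@1 ID@2 stall=0 (-) EX@3 MEM@4 WB@5
I1 add r5 <- r1,r3: IF@2 ID@3 stall=0 (-) EX@4 MEM@5 WB@6
I2 ld r4 <- r5: IF@3 ID@4 stall=2 (RAW on I1.r5 (WB@6)) EX@7 MEM@8 WB@9
I3 add r3 <- r5,r3: IF@4 ID@7 stall=0 (-) EX@8 MEM@9 WB@10
I4 mul r4 <- r2,r1: IF@7 ID@8 stall=0 (-) EX@9 MEM@10 WB@11
I5 ld r1 <- r2: IF@8 ID@9 stall=0 (-) EX@10 MEM@11 WB@12
I6 sub r1 <- r2,r1: IF@9 ID@10 stall=2 (RAW on I5.r1 (WB@12)) EX@13 MEM@14 WB@15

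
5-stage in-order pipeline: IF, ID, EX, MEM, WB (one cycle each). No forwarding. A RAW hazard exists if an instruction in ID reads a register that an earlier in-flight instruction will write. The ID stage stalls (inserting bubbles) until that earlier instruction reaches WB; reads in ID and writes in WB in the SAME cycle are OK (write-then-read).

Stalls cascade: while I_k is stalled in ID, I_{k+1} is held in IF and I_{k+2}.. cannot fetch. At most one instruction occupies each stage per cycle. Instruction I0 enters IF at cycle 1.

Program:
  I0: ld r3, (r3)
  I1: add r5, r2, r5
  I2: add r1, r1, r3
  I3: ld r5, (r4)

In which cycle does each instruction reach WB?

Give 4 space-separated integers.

I0 ld r3 <- r3: IF@1 ID@2 stall=0 (-) EX@3 MEM@4 WB@5
I1 add r5 <- r2,r5: IF@2 ID@3 stall=0 (-) EX@4 MEM@5 WB@6
I2 add r1 <- r1,r3: IF@3 ID@4 stall=1 (RAW on I0.r3 (WB@5)) EX@6 MEM@7 WB@8
I3 ld r5 <- r4: IF@4 ID@6 stall=0 (-) EX@7 MEM@8 WB@9

Answer: 5 6 8 9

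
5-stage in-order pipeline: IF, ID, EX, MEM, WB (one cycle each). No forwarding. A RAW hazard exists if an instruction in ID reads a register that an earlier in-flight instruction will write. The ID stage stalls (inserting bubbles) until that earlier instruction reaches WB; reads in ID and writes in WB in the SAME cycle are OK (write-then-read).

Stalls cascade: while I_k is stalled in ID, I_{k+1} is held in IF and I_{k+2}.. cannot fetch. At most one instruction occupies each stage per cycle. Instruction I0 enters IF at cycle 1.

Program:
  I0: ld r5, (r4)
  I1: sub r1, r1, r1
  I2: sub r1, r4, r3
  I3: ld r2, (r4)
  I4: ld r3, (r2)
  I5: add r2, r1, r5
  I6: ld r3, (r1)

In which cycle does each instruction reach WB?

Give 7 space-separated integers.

Answer: 5 6 7 8 11 12 13

Derivation:
I0 ld r5 <- r4: IF@1 ID@2 stall=0 (-) EX@3 MEM@4 WB@5
I1 sub r1 <- r1,r1: IF@2 ID@3 stall=0 (-) EX@4 MEM@5 WB@6
I2 sub r1 <- r4,r3: IF@3 ID@4 stall=0 (-) EX@5 MEM@6 WB@7
I3 ld r2 <- r4: IF@4 ID@5 stall=0 (-) EX@6 MEM@7 WB@8
I4 ld r3 <- r2: IF@5 ID@6 stall=2 (RAW on I3.r2 (WB@8)) EX@9 MEM@10 WB@11
I5 add r2 <- r1,r5: IF@6 ID@9 stall=0 (-) EX@10 MEM@11 WB@12
I6 ld r3 <- r1: IF@9 ID@10 stall=0 (-) EX@11 MEM@12 WB@13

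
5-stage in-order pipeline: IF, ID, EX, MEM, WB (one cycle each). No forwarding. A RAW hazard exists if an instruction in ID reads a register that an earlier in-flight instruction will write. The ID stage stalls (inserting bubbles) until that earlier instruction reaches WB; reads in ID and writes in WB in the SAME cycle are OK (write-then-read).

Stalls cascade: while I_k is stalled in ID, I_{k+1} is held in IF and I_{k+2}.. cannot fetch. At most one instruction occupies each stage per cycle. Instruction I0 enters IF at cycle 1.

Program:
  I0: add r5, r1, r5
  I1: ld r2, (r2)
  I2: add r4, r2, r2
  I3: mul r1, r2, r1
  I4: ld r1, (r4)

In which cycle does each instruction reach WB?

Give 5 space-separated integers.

Answer: 5 6 9 10 12

Derivation:
I0 add r5 <- r1,r5: IF@1 ID@2 stall=0 (-) EX@3 MEM@4 WB@5
I1 ld r2 <- r2: IF@2 ID@3 stall=0 (-) EX@4 MEM@5 WB@6
I2 add r4 <- r2,r2: IF@3 ID@4 stall=2 (RAW on I1.r2 (WB@6)) EX@7 MEM@8 WB@9
I3 mul r1 <- r2,r1: IF@4 ID@7 stall=0 (-) EX@8 MEM@9 WB@10
I4 ld r1 <- r4: IF@7 ID@8 stall=1 (RAW on I2.r4 (WB@9)) EX@10 MEM@11 WB@12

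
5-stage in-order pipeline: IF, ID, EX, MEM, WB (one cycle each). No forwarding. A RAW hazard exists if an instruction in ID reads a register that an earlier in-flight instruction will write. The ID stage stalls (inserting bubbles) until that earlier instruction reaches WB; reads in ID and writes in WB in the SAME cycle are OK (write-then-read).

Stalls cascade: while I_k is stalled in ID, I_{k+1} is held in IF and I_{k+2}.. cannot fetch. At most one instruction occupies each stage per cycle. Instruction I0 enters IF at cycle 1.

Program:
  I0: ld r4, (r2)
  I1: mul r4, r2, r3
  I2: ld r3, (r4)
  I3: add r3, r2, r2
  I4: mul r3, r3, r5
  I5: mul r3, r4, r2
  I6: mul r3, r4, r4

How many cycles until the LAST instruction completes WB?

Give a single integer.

I0 ld r4 <- r2: IF@1 ID@2 stall=0 (-) EX@3 MEM@4 WB@5
I1 mul r4 <- r2,r3: IF@2 ID@3 stall=0 (-) EX@4 MEM@5 WB@6
I2 ld r3 <- r4: IF@3 ID@4 stall=2 (RAW on I1.r4 (WB@6)) EX@7 MEM@8 WB@9
I3 add r3 <- r2,r2: IF@4 ID@7 stall=0 (-) EX@8 MEM@9 WB@10
I4 mul r3 <- r3,r5: IF@7 ID@8 stall=2 (RAW on I3.r3 (WB@10)) EX@11 MEM@12 WB@13
I5 mul r3 <- r4,r2: IF@8 ID@11 stall=0 (-) EX@12 MEM@13 WB@14
I6 mul r3 <- r4,r4: IF@11 ID@12 stall=0 (-) EX@13 MEM@14 WB@15

Answer: 15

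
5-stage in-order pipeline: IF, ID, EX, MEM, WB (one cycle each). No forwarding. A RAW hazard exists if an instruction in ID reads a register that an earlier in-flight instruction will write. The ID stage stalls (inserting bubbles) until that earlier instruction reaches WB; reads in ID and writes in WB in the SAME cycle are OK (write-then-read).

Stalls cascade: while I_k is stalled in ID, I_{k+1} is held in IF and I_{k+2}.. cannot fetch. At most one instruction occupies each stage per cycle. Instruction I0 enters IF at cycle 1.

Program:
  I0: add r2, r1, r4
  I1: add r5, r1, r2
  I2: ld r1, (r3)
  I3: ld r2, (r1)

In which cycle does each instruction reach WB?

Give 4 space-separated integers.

I0 add r2 <- r1,r4: IF@1 ID@2 stall=0 (-) EX@3 MEM@4 WB@5
I1 add r5 <- r1,r2: IF@2 ID@3 stall=2 (RAW on I0.r2 (WB@5)) EX@6 MEM@7 WB@8
I2 ld r1 <- r3: IF@3 ID@6 stall=0 (-) EX@7 MEM@8 WB@9
I3 ld r2 <- r1: IF@6 ID@7 stall=2 (RAW on I2.r1 (WB@9)) EX@10 MEM@11 WB@12

Answer: 5 8 9 12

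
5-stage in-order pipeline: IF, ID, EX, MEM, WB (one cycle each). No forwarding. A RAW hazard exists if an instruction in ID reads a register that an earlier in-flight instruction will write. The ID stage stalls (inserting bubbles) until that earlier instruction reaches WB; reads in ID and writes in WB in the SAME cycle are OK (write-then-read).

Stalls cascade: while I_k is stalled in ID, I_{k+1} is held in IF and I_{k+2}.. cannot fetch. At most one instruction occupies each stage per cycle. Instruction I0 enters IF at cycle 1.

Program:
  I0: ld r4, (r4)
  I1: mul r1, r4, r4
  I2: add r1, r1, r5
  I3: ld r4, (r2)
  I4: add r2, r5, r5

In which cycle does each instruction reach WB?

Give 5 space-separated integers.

Answer: 5 8 11 12 13

Derivation:
I0 ld r4 <- r4: IF@1 ID@2 stall=0 (-) EX@3 MEM@4 WB@5
I1 mul r1 <- r4,r4: IF@2 ID@3 stall=2 (RAW on I0.r4 (WB@5)) EX@6 MEM@7 WB@8
I2 add r1 <- r1,r5: IF@3 ID@6 stall=2 (RAW on I1.r1 (WB@8)) EX@9 MEM@10 WB@11
I3 ld r4 <- r2: IF@6 ID@9 stall=0 (-) EX@10 MEM@11 WB@12
I4 add r2 <- r5,r5: IF@9 ID@10 stall=0 (-) EX@11 MEM@12 WB@13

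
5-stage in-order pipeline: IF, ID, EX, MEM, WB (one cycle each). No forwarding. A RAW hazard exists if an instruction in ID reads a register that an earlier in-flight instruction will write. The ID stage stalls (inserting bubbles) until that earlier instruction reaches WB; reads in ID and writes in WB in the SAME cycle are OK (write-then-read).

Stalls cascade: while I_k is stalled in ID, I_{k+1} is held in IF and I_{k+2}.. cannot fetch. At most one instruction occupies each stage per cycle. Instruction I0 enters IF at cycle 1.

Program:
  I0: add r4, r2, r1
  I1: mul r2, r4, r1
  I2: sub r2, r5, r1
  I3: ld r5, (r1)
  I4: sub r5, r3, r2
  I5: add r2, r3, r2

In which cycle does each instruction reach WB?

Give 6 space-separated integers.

Answer: 5 8 9 10 12 13

Derivation:
I0 add r4 <- r2,r1: IF@1 ID@2 stall=0 (-) EX@3 MEM@4 WB@5
I1 mul r2 <- r4,r1: IF@2 ID@3 stall=2 (RAW on I0.r4 (WB@5)) EX@6 MEM@7 WB@8
I2 sub r2 <- r5,r1: IF@3 ID@6 stall=0 (-) EX@7 MEM@8 WB@9
I3 ld r5 <- r1: IF@6 ID@7 stall=0 (-) EX@8 MEM@9 WB@10
I4 sub r5 <- r3,r2: IF@7 ID@8 stall=1 (RAW on I2.r2 (WB@9)) EX@10 MEM@11 WB@12
I5 add r2 <- r3,r2: IF@8 ID@10 stall=0 (-) EX@11 MEM@12 WB@13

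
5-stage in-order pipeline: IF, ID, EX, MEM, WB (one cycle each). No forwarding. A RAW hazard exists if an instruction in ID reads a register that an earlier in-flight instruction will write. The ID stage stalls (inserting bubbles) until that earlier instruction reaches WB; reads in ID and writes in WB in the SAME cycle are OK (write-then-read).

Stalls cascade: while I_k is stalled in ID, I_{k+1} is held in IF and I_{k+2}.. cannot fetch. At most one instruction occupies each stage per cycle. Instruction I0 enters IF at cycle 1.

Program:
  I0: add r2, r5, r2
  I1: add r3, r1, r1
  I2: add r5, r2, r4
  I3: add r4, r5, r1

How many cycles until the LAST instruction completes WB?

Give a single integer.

I0 add r2 <- r5,r2: IF@1 ID@2 stall=0 (-) EX@3 MEM@4 WB@5
I1 add r3 <- r1,r1: IF@2 ID@3 stall=0 (-) EX@4 MEM@5 WB@6
I2 add r5 <- r2,r4: IF@3 ID@4 stall=1 (RAW on I0.r2 (WB@5)) EX@6 MEM@7 WB@8
I3 add r4 <- r5,r1: IF@4 ID@6 stall=2 (RAW on I2.r5 (WB@8)) EX@9 MEM@10 WB@11

Answer: 11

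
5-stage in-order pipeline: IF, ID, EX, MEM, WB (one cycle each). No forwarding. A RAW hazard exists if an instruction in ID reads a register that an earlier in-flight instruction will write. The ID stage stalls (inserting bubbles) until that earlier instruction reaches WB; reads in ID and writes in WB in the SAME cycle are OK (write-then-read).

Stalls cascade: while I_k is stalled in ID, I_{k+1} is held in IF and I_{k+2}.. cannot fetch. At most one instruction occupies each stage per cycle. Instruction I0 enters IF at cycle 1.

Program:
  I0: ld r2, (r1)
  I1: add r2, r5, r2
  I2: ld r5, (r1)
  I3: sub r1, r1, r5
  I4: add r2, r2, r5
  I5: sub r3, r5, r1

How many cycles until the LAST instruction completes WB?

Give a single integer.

Answer: 15

Derivation:
I0 ld r2 <- r1: IF@1 ID@2 stall=0 (-) EX@3 MEM@4 WB@5
I1 add r2 <- r5,r2: IF@2 ID@3 stall=2 (RAW on I0.r2 (WB@5)) EX@6 MEM@7 WB@8
I2 ld r5 <- r1: IF@3 ID@6 stall=0 (-) EX@7 MEM@8 WB@9
I3 sub r1 <- r1,r5: IF@6 ID@7 stall=2 (RAW on I2.r5 (WB@9)) EX@10 MEM@11 WB@12
I4 add r2 <- r2,r5: IF@7 ID@10 stall=0 (-) EX@11 MEM@12 WB@13
I5 sub r3 <- r5,r1: IF@10 ID@11 stall=1 (RAW on I3.r1 (WB@12)) EX@13 MEM@14 WB@15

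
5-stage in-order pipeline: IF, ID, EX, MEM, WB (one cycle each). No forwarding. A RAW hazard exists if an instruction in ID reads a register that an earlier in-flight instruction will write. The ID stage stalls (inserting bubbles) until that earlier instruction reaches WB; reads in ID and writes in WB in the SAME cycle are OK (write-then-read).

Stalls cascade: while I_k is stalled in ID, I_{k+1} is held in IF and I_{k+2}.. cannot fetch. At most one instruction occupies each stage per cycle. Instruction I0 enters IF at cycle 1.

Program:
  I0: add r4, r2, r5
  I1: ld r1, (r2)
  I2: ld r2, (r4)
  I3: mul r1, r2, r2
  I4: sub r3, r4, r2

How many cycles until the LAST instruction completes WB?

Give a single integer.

Answer: 12

Derivation:
I0 add r4 <- r2,r5: IF@1 ID@2 stall=0 (-) EX@3 MEM@4 WB@5
I1 ld r1 <- r2: IF@2 ID@3 stall=0 (-) EX@4 MEM@5 WB@6
I2 ld r2 <- r4: IF@3 ID@4 stall=1 (RAW on I0.r4 (WB@5)) EX@6 MEM@7 WB@8
I3 mul r1 <- r2,r2: IF@4 ID@6 stall=2 (RAW on I2.r2 (WB@8)) EX@9 MEM@10 WB@11
I4 sub r3 <- r4,r2: IF@6 ID@9 stall=0 (-) EX@10 MEM@11 WB@12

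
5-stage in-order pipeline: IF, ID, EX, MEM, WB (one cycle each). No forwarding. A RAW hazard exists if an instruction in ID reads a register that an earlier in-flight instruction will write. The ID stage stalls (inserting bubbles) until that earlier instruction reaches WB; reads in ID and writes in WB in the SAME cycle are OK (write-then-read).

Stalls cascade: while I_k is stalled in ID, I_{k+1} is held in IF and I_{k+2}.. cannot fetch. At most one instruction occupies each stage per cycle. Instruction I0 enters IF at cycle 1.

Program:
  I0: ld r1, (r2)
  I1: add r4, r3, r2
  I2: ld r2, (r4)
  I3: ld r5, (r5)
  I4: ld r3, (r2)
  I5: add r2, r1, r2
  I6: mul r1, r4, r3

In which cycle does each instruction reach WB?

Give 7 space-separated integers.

I0 ld r1 <- r2: IF@1 ID@2 stall=0 (-) EX@3 MEM@4 WB@5
I1 add r4 <- r3,r2: IF@2 ID@3 stall=0 (-) EX@4 MEM@5 WB@6
I2 ld r2 <- r4: IF@3 ID@4 stall=2 (RAW on I1.r4 (WB@6)) EX@7 MEM@8 WB@9
I3 ld r5 <- r5: IF@4 ID@7 stall=0 (-) EX@8 MEM@9 WB@10
I4 ld r3 <- r2: IF@7 ID@8 stall=1 (RAW on I2.r2 (WB@9)) EX@10 MEM@11 WB@12
I5 add r2 <- r1,r2: IF@8 ID@10 stall=0 (-) EX@11 MEM@12 WB@13
I6 mul r1 <- r4,r3: IF@10 ID@11 stall=1 (RAW on I4.r3 (WB@12)) EX@13 MEM@14 WB@15

Answer: 5 6 9 10 12 13 15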